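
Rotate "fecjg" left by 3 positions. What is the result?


Input: "fecjg", rotate left by 3
First 3 characters: "fec"
Remaining characters: "jg"
Concatenate remaining + first: "jg" + "fec" = "jgfec"

jgfec


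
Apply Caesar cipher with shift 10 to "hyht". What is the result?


Caesar cipher: shift "hyht" by 10
  'h' (pos 7) + 10 = pos 17 = 'r'
  'y' (pos 24) + 10 = pos 8 = 'i'
  'h' (pos 7) + 10 = pos 17 = 'r'
  't' (pos 19) + 10 = pos 3 = 'd'
Result: rird

rird


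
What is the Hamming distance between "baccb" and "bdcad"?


Comparing "baccb" and "bdcad" position by position:
  Position 0: 'b' vs 'b' => same
  Position 1: 'a' vs 'd' => differ
  Position 2: 'c' vs 'c' => same
  Position 3: 'c' vs 'a' => differ
  Position 4: 'b' vs 'd' => differ
Total differences (Hamming distance): 3

3


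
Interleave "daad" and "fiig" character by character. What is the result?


Interleaving "daad" and "fiig":
  Position 0: 'd' from first, 'f' from second => "df"
  Position 1: 'a' from first, 'i' from second => "ai"
  Position 2: 'a' from first, 'i' from second => "ai"
  Position 3: 'd' from first, 'g' from second => "dg"
Result: dfaiaidg

dfaiaidg


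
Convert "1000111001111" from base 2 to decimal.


Input: "1000111001111" in base 2
Positional expansion:
  Digit '1' (value 1) x 2^12 = 4096
  Digit '0' (value 0) x 2^11 = 0
  Digit '0' (value 0) x 2^10 = 0
  Digit '0' (value 0) x 2^9 = 0
  Digit '1' (value 1) x 2^8 = 256
  Digit '1' (value 1) x 2^7 = 128
  Digit '1' (value 1) x 2^6 = 64
  Digit '0' (value 0) x 2^5 = 0
  Digit '0' (value 0) x 2^4 = 0
  Digit '1' (value 1) x 2^3 = 8
  Digit '1' (value 1) x 2^2 = 4
  Digit '1' (value 1) x 2^1 = 2
  Digit '1' (value 1) x 2^0 = 1
Sum = 4559

4559


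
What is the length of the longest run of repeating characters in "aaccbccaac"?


Input: "aaccbccaac"
Scanning for longest run:
  Position 1 ('a'): continues run of 'a', length=2
  Position 2 ('c'): new char, reset run to 1
  Position 3 ('c'): continues run of 'c', length=2
  Position 4 ('b'): new char, reset run to 1
  Position 5 ('c'): new char, reset run to 1
  Position 6 ('c'): continues run of 'c', length=2
  Position 7 ('a'): new char, reset run to 1
  Position 8 ('a'): continues run of 'a', length=2
  Position 9 ('c'): new char, reset run to 1
Longest run: 'a' with length 2

2


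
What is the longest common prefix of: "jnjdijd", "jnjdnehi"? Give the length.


Words: jnjdijd, jnjdnehi
  Position 0: all 'j' => match
  Position 1: all 'n' => match
  Position 2: all 'j' => match
  Position 3: all 'd' => match
  Position 4: ('i', 'n') => mismatch, stop
LCP = "jnjd" (length 4)

4


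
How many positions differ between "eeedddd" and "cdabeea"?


Comparing "eeedddd" and "cdabeea" position by position:
  Position 0: 'e' vs 'c' => DIFFER
  Position 1: 'e' vs 'd' => DIFFER
  Position 2: 'e' vs 'a' => DIFFER
  Position 3: 'd' vs 'b' => DIFFER
  Position 4: 'd' vs 'e' => DIFFER
  Position 5: 'd' vs 'e' => DIFFER
  Position 6: 'd' vs 'a' => DIFFER
Positions that differ: 7

7


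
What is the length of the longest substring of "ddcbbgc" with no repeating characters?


Input: "ddcbbgc"
Sliding window (track last position of each char):
  Position 0 ('d'): window [0,0] length 1 -- new best
  Position 1 ('d'): repeat (last at 0), move window start to 1
  Position 1 ('d'): window [1,1] length 1
  Position 2 ('c'): window [1,2] length 2 -- new best
  Position 3 ('b'): window [1,3] length 3 -- new best
  Position 4 ('b'): repeat (last at 3), move window start to 4
  Position 4 ('b'): window [4,4] length 1
  Position 5 ('g'): window [4,5] length 2
  Position 6 ('c'): window [4,6] length 3
Longest substring with no repeats: "dcb" with length 3

3


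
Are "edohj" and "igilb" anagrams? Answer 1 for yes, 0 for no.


Strings: "edohj", "igilb"
Sorted first:  dehjo
Sorted second: bgiil
Differ at position 0: 'd' vs 'b' => not anagrams

0


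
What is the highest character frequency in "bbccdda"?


Input: bbccdda
Character counts:
  'a': 1
  'b': 2
  'c': 2
  'd': 2
Maximum frequency: 2

2


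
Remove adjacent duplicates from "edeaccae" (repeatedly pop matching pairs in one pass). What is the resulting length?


Input: edeaccae
Stack-based adjacent duplicate removal:
  Read 'e': push. Stack: e
  Read 'd': push. Stack: ed
  Read 'e': push. Stack: ede
  Read 'a': push. Stack: edea
  Read 'c': push. Stack: edeac
  Read 'c': matches stack top 'c' => pop. Stack: edea
  Read 'a': matches stack top 'a' => pop. Stack: ede
  Read 'e': matches stack top 'e' => pop. Stack: ed
Final stack: "ed" (length 2)

2


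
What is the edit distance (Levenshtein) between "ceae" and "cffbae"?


Computing edit distance: "ceae" -> "cffbae"
DP table:
           c    f    f    b    a    e
      0    1    2    3    4    5    6
  c   1    0    1    2    3    4    5
  e   2    1    1    2    3    4    4
  a   3    2    2    2    3    3    4
  e   4    3    3    3    3    4    3
Edit distance = dp[4][6] = 3

3


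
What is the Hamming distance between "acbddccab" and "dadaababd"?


Comparing "acbddccab" and "dadaababd" position by position:
  Position 0: 'a' vs 'd' => differ
  Position 1: 'c' vs 'a' => differ
  Position 2: 'b' vs 'd' => differ
  Position 3: 'd' vs 'a' => differ
  Position 4: 'd' vs 'a' => differ
  Position 5: 'c' vs 'b' => differ
  Position 6: 'c' vs 'a' => differ
  Position 7: 'a' vs 'b' => differ
  Position 8: 'b' vs 'd' => differ
Total differences (Hamming distance): 9

9


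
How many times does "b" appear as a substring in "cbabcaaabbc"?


Searching for "b" in "cbabcaaabbc"
Scanning each position:
  Position 0: "c" => no
  Position 1: "b" => MATCH
  Position 2: "a" => no
  Position 3: "b" => MATCH
  Position 4: "c" => no
  Position 5: "a" => no
  Position 6: "a" => no
  Position 7: "a" => no
  Position 8: "b" => MATCH
  Position 9: "b" => MATCH
  Position 10: "c" => no
Total occurrences: 4

4


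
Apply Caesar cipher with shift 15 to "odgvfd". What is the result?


Caesar cipher: shift "odgvfd" by 15
  'o' (pos 14) + 15 = pos 3 = 'd'
  'd' (pos 3) + 15 = pos 18 = 's'
  'g' (pos 6) + 15 = pos 21 = 'v'
  'v' (pos 21) + 15 = pos 10 = 'k'
  'f' (pos 5) + 15 = pos 20 = 'u'
  'd' (pos 3) + 15 = pos 18 = 's'
Result: dsvkus

dsvkus


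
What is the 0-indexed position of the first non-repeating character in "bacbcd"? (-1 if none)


Input: bacbcd
Character frequencies:
  'a': 1
  'b': 2
  'c': 2
  'd': 1
Scanning left to right for freq == 1:
  Position 0 ('b'): freq=2, skip
  Position 1 ('a'): unique! => answer = 1

1


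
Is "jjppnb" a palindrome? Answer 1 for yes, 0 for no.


Input: jjppnb
Reversed: bnppjj
  Compare pos 0 ('j') with pos 5 ('b'): MISMATCH
  Compare pos 1 ('j') with pos 4 ('n'): MISMATCH
  Compare pos 2 ('p') with pos 3 ('p'): match
Result: not a palindrome

0


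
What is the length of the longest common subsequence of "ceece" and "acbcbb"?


LCS of "ceece" and "acbcbb"
DP table:
           a    c    b    c    b    b
      0    0    0    0    0    0    0
  c   0    0    1    1    1    1    1
  e   0    0    1    1    1    1    1
  e   0    0    1    1    1    1    1
  c   0    0    1    1    2    2    2
  e   0    0    1    1    2    2    2
LCS length = dp[5][6] = 2

2


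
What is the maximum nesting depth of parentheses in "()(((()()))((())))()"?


Input: "()(((()()))((())))()"
Tracking depth:
  Position 0 '(': depth becomes 1
  Position 1 ')': depth becomes 0
  Position 2 '(': depth becomes 1
  Position 3 '(': depth becomes 2
  Position 4 '(': depth becomes 3
  Position 5 '(': depth becomes 4
  Position 6 ')': depth becomes 3
  Position 7 '(': depth becomes 4
  Position 8 ')': depth becomes 3
  Position 9 ')': depth becomes 2
  Position 10 ')': depth becomes 1
  Position 11 '(': depth becomes 2
  Position 12 '(': depth becomes 3
  Position 13 '(': depth becomes 4
  Position 14 ')': depth becomes 3
  Position 15 ')': depth becomes 2
  Position 16 ')': depth becomes 1
  Position 17 ')': depth becomes 0
  Position 18 '(': depth becomes 1
  Position 19 ')': depth becomes 0
Maximum depth reached: 4

4


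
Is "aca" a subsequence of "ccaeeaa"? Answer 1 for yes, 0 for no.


Check if "aca" is a subsequence of "ccaeeaa"
Greedy scan:
  Position 0 ('c'): no match needed
  Position 1 ('c'): no match needed
  Position 2 ('a'): matches sub[0] = 'a'
  Position 3 ('e'): no match needed
  Position 4 ('e'): no match needed
  Position 5 ('a'): no match needed
  Position 6 ('a'): no match needed
Only matched 1/3 characters => not a subsequence

0


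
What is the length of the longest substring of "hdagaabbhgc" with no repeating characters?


Input: "hdagaabbhgc"
Sliding window (track last position of each char):
  Position 0 ('h'): window [0,0] length 1 -- new best
  Position 1 ('d'): window [0,1] length 2 -- new best
  Position 2 ('a'): window [0,2] length 3 -- new best
  Position 3 ('g'): window [0,3] length 4 -- new best
  Position 4 ('a'): repeat (last at 2), move window start to 3
  Position 4 ('a'): window [3,4] length 2
  Position 5 ('a'): repeat (last at 4), move window start to 5
  Position 5 ('a'): window [5,5] length 1
  Position 6 ('b'): window [5,6] length 2
  Position 7 ('b'): repeat (last at 6), move window start to 7
  Position 7 ('b'): window [7,7] length 1
  Position 8 ('h'): window [7,8] length 2
  Position 9 ('g'): window [7,9] length 3
  Position 10 ('c'): window [7,10] length 4
Longest substring with no repeats: "hdag" with length 4

4


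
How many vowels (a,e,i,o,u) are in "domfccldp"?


Input: domfccldp
Checking each character:
  'd' at position 0: consonant
  'o' at position 1: vowel (running total: 1)
  'm' at position 2: consonant
  'f' at position 3: consonant
  'c' at position 4: consonant
  'c' at position 5: consonant
  'l' at position 6: consonant
  'd' at position 7: consonant
  'p' at position 8: consonant
Total vowels: 1

1


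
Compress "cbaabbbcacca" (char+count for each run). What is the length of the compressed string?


Input: cbaabbbcacca
Runs:
  'c' x 1 => "c1"
  'b' x 1 => "b1"
  'a' x 2 => "a2"
  'b' x 3 => "b3"
  'c' x 1 => "c1"
  'a' x 1 => "a1"
  'c' x 2 => "c2"
  'a' x 1 => "a1"
Compressed: "c1b1a2b3c1a1c2a1"
Compressed length: 16

16


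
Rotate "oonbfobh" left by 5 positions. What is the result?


Input: "oonbfobh", rotate left by 5
First 5 characters: "oonbf"
Remaining characters: "obh"
Concatenate remaining + first: "obh" + "oonbf" = "obhoonbf"

obhoonbf


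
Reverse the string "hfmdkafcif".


Input: hfmdkafcif
Reading characters right to left:
  Position 9: 'f'
  Position 8: 'i'
  Position 7: 'c'
  Position 6: 'f'
  Position 5: 'a'
  Position 4: 'k'
  Position 3: 'd'
  Position 2: 'm'
  Position 1: 'f'
  Position 0: 'h'
Reversed: ficfakdmfh

ficfakdmfh


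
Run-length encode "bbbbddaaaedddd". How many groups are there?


Input: bbbbddaaaedddd
Scanning for consecutive runs:
  Group 1: 'b' x 4 (positions 0-3)
  Group 2: 'd' x 2 (positions 4-5)
  Group 3: 'a' x 3 (positions 6-8)
  Group 4: 'e' x 1 (positions 9-9)
  Group 5: 'd' x 4 (positions 10-13)
Total groups: 5

5


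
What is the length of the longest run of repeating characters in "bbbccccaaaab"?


Input: "bbbccccaaaab"
Scanning for longest run:
  Position 1 ('b'): continues run of 'b', length=2
  Position 2 ('b'): continues run of 'b', length=3
  Position 3 ('c'): new char, reset run to 1
  Position 4 ('c'): continues run of 'c', length=2
  Position 5 ('c'): continues run of 'c', length=3
  Position 6 ('c'): continues run of 'c', length=4
  Position 7 ('a'): new char, reset run to 1
  Position 8 ('a'): continues run of 'a', length=2
  Position 9 ('a'): continues run of 'a', length=3
  Position 10 ('a'): continues run of 'a', length=4
  Position 11 ('b'): new char, reset run to 1
Longest run: 'c' with length 4

4


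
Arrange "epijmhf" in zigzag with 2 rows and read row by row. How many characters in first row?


Zigzag "epijmhf" into 2 rows:
Placing characters:
  'e' => row 0
  'p' => row 1
  'i' => row 0
  'j' => row 1
  'm' => row 0
  'h' => row 1
  'f' => row 0
Rows:
  Row 0: "eimf"
  Row 1: "pjh"
First row length: 4

4


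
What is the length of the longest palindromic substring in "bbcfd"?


Input: "bbcfd"
Checking substrings for palindromes:
  [0:2] "bb" (len 2) => palindrome
Longest palindromic substring: "bb" with length 2

2


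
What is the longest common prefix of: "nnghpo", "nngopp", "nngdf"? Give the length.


Words: nnghpo, nngopp, nngdf
  Position 0: all 'n' => match
  Position 1: all 'n' => match
  Position 2: all 'g' => match
  Position 3: ('h', 'o', 'd') => mismatch, stop
LCP = "nng" (length 3)

3


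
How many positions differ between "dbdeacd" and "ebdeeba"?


Comparing "dbdeacd" and "ebdeeba" position by position:
  Position 0: 'd' vs 'e' => DIFFER
  Position 1: 'b' vs 'b' => same
  Position 2: 'd' vs 'd' => same
  Position 3: 'e' vs 'e' => same
  Position 4: 'a' vs 'e' => DIFFER
  Position 5: 'c' vs 'b' => DIFFER
  Position 6: 'd' vs 'a' => DIFFER
Positions that differ: 4

4


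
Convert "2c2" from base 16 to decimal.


Input: "2c2" in base 16
Positional expansion:
  Digit '2' (value 2) x 16^2 = 512
  Digit 'c' (value 12) x 16^1 = 192
  Digit '2' (value 2) x 16^0 = 2
Sum = 706

706


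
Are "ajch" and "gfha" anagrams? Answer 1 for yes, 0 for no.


Strings: "ajch", "gfha"
Sorted first:  achj
Sorted second: afgh
Differ at position 1: 'c' vs 'f' => not anagrams

0


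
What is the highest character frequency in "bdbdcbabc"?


Input: bdbdcbabc
Character counts:
  'a': 1
  'b': 4
  'c': 2
  'd': 2
Maximum frequency: 4

4


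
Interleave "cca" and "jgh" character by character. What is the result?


Interleaving "cca" and "jgh":
  Position 0: 'c' from first, 'j' from second => "cj"
  Position 1: 'c' from first, 'g' from second => "cg"
  Position 2: 'a' from first, 'h' from second => "ah"
Result: cjcgah

cjcgah


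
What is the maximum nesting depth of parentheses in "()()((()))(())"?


Input: "()()((()))(())"
Tracking depth:
  Position 0 '(': depth becomes 1
  Position 1 ')': depth becomes 0
  Position 2 '(': depth becomes 1
  Position 3 ')': depth becomes 0
  Position 4 '(': depth becomes 1
  Position 5 '(': depth becomes 2
  Position 6 '(': depth becomes 3
  Position 7 ')': depth becomes 2
  Position 8 ')': depth becomes 1
  Position 9 ')': depth becomes 0
  Position 10 '(': depth becomes 1
  Position 11 '(': depth becomes 2
  Position 12 ')': depth becomes 1
  Position 13 ')': depth becomes 0
Maximum depth reached: 3

3


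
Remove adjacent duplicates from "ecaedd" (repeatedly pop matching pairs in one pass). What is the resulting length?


Input: ecaedd
Stack-based adjacent duplicate removal:
  Read 'e': push. Stack: e
  Read 'c': push. Stack: ec
  Read 'a': push. Stack: eca
  Read 'e': push. Stack: ecae
  Read 'd': push. Stack: ecaed
  Read 'd': matches stack top 'd' => pop. Stack: ecae
Final stack: "ecae" (length 4)

4


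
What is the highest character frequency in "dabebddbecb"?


Input: dabebddbecb
Character counts:
  'a': 1
  'b': 4
  'c': 1
  'd': 3
  'e': 2
Maximum frequency: 4

4


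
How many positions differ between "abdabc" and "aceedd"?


Comparing "abdabc" and "aceedd" position by position:
  Position 0: 'a' vs 'a' => same
  Position 1: 'b' vs 'c' => DIFFER
  Position 2: 'd' vs 'e' => DIFFER
  Position 3: 'a' vs 'e' => DIFFER
  Position 4: 'b' vs 'd' => DIFFER
  Position 5: 'c' vs 'd' => DIFFER
Positions that differ: 5

5


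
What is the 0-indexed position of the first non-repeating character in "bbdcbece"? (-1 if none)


Input: bbdcbece
Character frequencies:
  'b': 3
  'c': 2
  'd': 1
  'e': 2
Scanning left to right for freq == 1:
  Position 0 ('b'): freq=3, skip
  Position 1 ('b'): freq=3, skip
  Position 2 ('d'): unique! => answer = 2

2


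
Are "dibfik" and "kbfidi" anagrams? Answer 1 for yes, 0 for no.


Strings: "dibfik", "kbfidi"
Sorted first:  bdfiik
Sorted second: bdfiik
Sorted forms match => anagrams

1


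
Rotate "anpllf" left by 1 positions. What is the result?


Input: "anpllf", rotate left by 1
First 1 characters: "a"
Remaining characters: "npllf"
Concatenate remaining + first: "npllf" + "a" = "npllfa"

npllfa


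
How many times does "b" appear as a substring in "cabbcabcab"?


Searching for "b" in "cabbcabcab"
Scanning each position:
  Position 0: "c" => no
  Position 1: "a" => no
  Position 2: "b" => MATCH
  Position 3: "b" => MATCH
  Position 4: "c" => no
  Position 5: "a" => no
  Position 6: "b" => MATCH
  Position 7: "c" => no
  Position 8: "a" => no
  Position 9: "b" => MATCH
Total occurrences: 4

4


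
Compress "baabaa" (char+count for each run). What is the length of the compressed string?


Input: baabaa
Runs:
  'b' x 1 => "b1"
  'a' x 2 => "a2"
  'b' x 1 => "b1"
  'a' x 2 => "a2"
Compressed: "b1a2b1a2"
Compressed length: 8

8


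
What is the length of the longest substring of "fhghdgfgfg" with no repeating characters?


Input: "fhghdgfgfg"
Sliding window (track last position of each char):
  Position 0 ('f'): window [0,0] length 1 -- new best
  Position 1 ('h'): window [0,1] length 2 -- new best
  Position 2 ('g'): window [0,2] length 3 -- new best
  Position 3 ('h'): repeat (last at 1), move window start to 2
  Position 3 ('h'): window [2,3] length 2
  Position 4 ('d'): window [2,4] length 3
  Position 5 ('g'): repeat (last at 2), move window start to 3
  Position 5 ('g'): window [3,5] length 3
  Position 6 ('f'): window [3,6] length 4 -- new best
  Position 7 ('g'): repeat (last at 5), move window start to 6
  Position 7 ('g'): window [6,7] length 2
  Position 8 ('f'): repeat (last at 6), move window start to 7
  Position 8 ('f'): window [7,8] length 2
  Position 9 ('g'): repeat (last at 7), move window start to 8
  Position 9 ('g'): window [8,9] length 2
Longest substring with no repeats: "hdgf" with length 4

4


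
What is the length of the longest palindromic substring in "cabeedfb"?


Input: "cabeedfb"
Checking substrings for palindromes:
  [3:5] "ee" (len 2) => palindrome
Longest palindromic substring: "ee" with length 2

2


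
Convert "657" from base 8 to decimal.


Input: "657" in base 8
Positional expansion:
  Digit '6' (value 6) x 8^2 = 384
  Digit '5' (value 5) x 8^1 = 40
  Digit '7' (value 7) x 8^0 = 7
Sum = 431

431


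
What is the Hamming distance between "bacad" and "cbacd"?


Comparing "bacad" and "cbacd" position by position:
  Position 0: 'b' vs 'c' => differ
  Position 1: 'a' vs 'b' => differ
  Position 2: 'c' vs 'a' => differ
  Position 3: 'a' vs 'c' => differ
  Position 4: 'd' vs 'd' => same
Total differences (Hamming distance): 4

4


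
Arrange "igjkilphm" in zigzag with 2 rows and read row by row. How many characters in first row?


Zigzag "igjkilphm" into 2 rows:
Placing characters:
  'i' => row 0
  'g' => row 1
  'j' => row 0
  'k' => row 1
  'i' => row 0
  'l' => row 1
  'p' => row 0
  'h' => row 1
  'm' => row 0
Rows:
  Row 0: "ijipm"
  Row 1: "gklh"
First row length: 5

5


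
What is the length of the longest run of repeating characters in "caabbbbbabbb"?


Input: "caabbbbbabbb"
Scanning for longest run:
  Position 1 ('a'): new char, reset run to 1
  Position 2 ('a'): continues run of 'a', length=2
  Position 3 ('b'): new char, reset run to 1
  Position 4 ('b'): continues run of 'b', length=2
  Position 5 ('b'): continues run of 'b', length=3
  Position 6 ('b'): continues run of 'b', length=4
  Position 7 ('b'): continues run of 'b', length=5
  Position 8 ('a'): new char, reset run to 1
  Position 9 ('b'): new char, reset run to 1
  Position 10 ('b'): continues run of 'b', length=2
  Position 11 ('b'): continues run of 'b', length=3
Longest run: 'b' with length 5

5


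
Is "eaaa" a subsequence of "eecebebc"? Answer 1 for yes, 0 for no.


Check if "eaaa" is a subsequence of "eecebebc"
Greedy scan:
  Position 0 ('e'): matches sub[0] = 'e'
  Position 1 ('e'): no match needed
  Position 2 ('c'): no match needed
  Position 3 ('e'): no match needed
  Position 4 ('b'): no match needed
  Position 5 ('e'): no match needed
  Position 6 ('b'): no match needed
  Position 7 ('c'): no match needed
Only matched 1/4 characters => not a subsequence

0


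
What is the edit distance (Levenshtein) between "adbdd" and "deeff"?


Computing edit distance: "adbdd" -> "deeff"
DP table:
           d    e    e    f    f
      0    1    2    3    4    5
  a   1    1    2    3    4    5
  d   2    1    2    3    4    5
  b   3    2    2    3    4    5
  d   4    3    3    3    4    5
  d   5    4    4    4    4    5
Edit distance = dp[5][5] = 5

5


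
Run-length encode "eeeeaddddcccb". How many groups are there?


Input: eeeeaddddcccb
Scanning for consecutive runs:
  Group 1: 'e' x 4 (positions 0-3)
  Group 2: 'a' x 1 (positions 4-4)
  Group 3: 'd' x 4 (positions 5-8)
  Group 4: 'c' x 3 (positions 9-11)
  Group 5: 'b' x 1 (positions 12-12)
Total groups: 5

5


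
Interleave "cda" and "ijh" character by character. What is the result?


Interleaving "cda" and "ijh":
  Position 0: 'c' from first, 'i' from second => "ci"
  Position 1: 'd' from first, 'j' from second => "dj"
  Position 2: 'a' from first, 'h' from second => "ah"
Result: cidjah

cidjah


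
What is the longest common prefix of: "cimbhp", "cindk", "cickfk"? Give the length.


Words: cimbhp, cindk, cickfk
  Position 0: all 'c' => match
  Position 1: all 'i' => match
  Position 2: ('m', 'n', 'c') => mismatch, stop
LCP = "ci" (length 2)

2


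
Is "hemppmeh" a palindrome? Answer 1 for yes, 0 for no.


Input: hemppmeh
Reversed: hemppmeh
  Compare pos 0 ('h') with pos 7 ('h'): match
  Compare pos 1 ('e') with pos 6 ('e'): match
  Compare pos 2 ('m') with pos 5 ('m'): match
  Compare pos 3 ('p') with pos 4 ('p'): match
Result: palindrome

1


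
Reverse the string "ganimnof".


Input: ganimnof
Reading characters right to left:
  Position 7: 'f'
  Position 6: 'o'
  Position 5: 'n'
  Position 4: 'm'
  Position 3: 'i'
  Position 2: 'n'
  Position 1: 'a'
  Position 0: 'g'
Reversed: fonminag

fonminag


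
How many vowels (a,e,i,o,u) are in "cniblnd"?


Input: cniblnd
Checking each character:
  'c' at position 0: consonant
  'n' at position 1: consonant
  'i' at position 2: vowel (running total: 1)
  'b' at position 3: consonant
  'l' at position 4: consonant
  'n' at position 5: consonant
  'd' at position 6: consonant
Total vowels: 1

1


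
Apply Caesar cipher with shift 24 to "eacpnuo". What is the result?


Caesar cipher: shift "eacpnuo" by 24
  'e' (pos 4) + 24 = pos 2 = 'c'
  'a' (pos 0) + 24 = pos 24 = 'y'
  'c' (pos 2) + 24 = pos 0 = 'a'
  'p' (pos 15) + 24 = pos 13 = 'n'
  'n' (pos 13) + 24 = pos 11 = 'l'
  'u' (pos 20) + 24 = pos 18 = 's'
  'o' (pos 14) + 24 = pos 12 = 'm'
Result: cyanlsm

cyanlsm


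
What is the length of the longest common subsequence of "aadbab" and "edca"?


LCS of "aadbab" and "edca"
DP table:
           e    d    c    a
      0    0    0    0    0
  a   0    0    0    0    1
  a   0    0    0    0    1
  d   0    0    1    1    1
  b   0    0    1    1    1
  a   0    0    1    1    2
  b   0    0    1    1    2
LCS length = dp[6][4] = 2

2


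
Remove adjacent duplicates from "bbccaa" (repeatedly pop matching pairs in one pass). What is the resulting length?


Input: bbccaa
Stack-based adjacent duplicate removal:
  Read 'b': push. Stack: b
  Read 'b': matches stack top 'b' => pop. Stack: (empty)
  Read 'c': push. Stack: c
  Read 'c': matches stack top 'c' => pop. Stack: (empty)
  Read 'a': push. Stack: a
  Read 'a': matches stack top 'a' => pop. Stack: (empty)
Final stack: "" (length 0)

0


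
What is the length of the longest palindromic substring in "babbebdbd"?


Input: "babbebdbd"
Checking substrings for palindromes:
  [0:3] "bab" (len 3) => palindrome
  [3:6] "beb" (len 3) => palindrome
  [5:8] "bdb" (len 3) => palindrome
  [6:9] "dbd" (len 3) => palindrome
  [2:4] "bb" (len 2) => palindrome
Longest palindromic substring: "bab" with length 3

3


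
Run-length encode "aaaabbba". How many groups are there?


Input: aaaabbba
Scanning for consecutive runs:
  Group 1: 'a' x 4 (positions 0-3)
  Group 2: 'b' x 3 (positions 4-6)
  Group 3: 'a' x 1 (positions 7-7)
Total groups: 3

3


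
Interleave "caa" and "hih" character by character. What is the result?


Interleaving "caa" and "hih":
  Position 0: 'c' from first, 'h' from second => "ch"
  Position 1: 'a' from first, 'i' from second => "ai"
  Position 2: 'a' from first, 'h' from second => "ah"
Result: chaiah

chaiah


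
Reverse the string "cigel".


Input: cigel
Reading characters right to left:
  Position 4: 'l'
  Position 3: 'e'
  Position 2: 'g'
  Position 1: 'i'
  Position 0: 'c'
Reversed: legic

legic


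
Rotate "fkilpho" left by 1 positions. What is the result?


Input: "fkilpho", rotate left by 1
First 1 characters: "f"
Remaining characters: "kilpho"
Concatenate remaining + first: "kilpho" + "f" = "kilphof"

kilphof


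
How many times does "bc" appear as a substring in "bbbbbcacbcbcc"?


Searching for "bc" in "bbbbbcacbcbcc"
Scanning each position:
  Position 0: "bb" => no
  Position 1: "bb" => no
  Position 2: "bb" => no
  Position 3: "bb" => no
  Position 4: "bc" => MATCH
  Position 5: "ca" => no
  Position 6: "ac" => no
  Position 7: "cb" => no
  Position 8: "bc" => MATCH
  Position 9: "cb" => no
  Position 10: "bc" => MATCH
  Position 11: "cc" => no
Total occurrences: 3

3


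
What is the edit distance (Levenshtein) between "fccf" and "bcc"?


Computing edit distance: "fccf" -> "bcc"
DP table:
           b    c    c
      0    1    2    3
  f   1    1    2    3
  c   2    2    1    2
  c   3    3    2    1
  f   4    4    3    2
Edit distance = dp[4][3] = 2

2


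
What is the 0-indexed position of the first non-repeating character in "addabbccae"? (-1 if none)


Input: addabbccae
Character frequencies:
  'a': 3
  'b': 2
  'c': 2
  'd': 2
  'e': 1
Scanning left to right for freq == 1:
  Position 0 ('a'): freq=3, skip
  Position 1 ('d'): freq=2, skip
  Position 2 ('d'): freq=2, skip
  Position 3 ('a'): freq=3, skip
  Position 4 ('b'): freq=2, skip
  Position 5 ('b'): freq=2, skip
  Position 6 ('c'): freq=2, skip
  Position 7 ('c'): freq=2, skip
  Position 8 ('a'): freq=3, skip
  Position 9 ('e'): unique! => answer = 9

9


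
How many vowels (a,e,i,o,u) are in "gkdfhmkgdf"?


Input: gkdfhmkgdf
Checking each character:
  'g' at position 0: consonant
  'k' at position 1: consonant
  'd' at position 2: consonant
  'f' at position 3: consonant
  'h' at position 4: consonant
  'm' at position 5: consonant
  'k' at position 6: consonant
  'g' at position 7: consonant
  'd' at position 8: consonant
  'f' at position 9: consonant
Total vowels: 0

0


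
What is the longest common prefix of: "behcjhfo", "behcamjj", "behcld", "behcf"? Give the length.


Words: behcjhfo, behcamjj, behcld, behcf
  Position 0: all 'b' => match
  Position 1: all 'e' => match
  Position 2: all 'h' => match
  Position 3: all 'c' => match
  Position 4: ('j', 'a', 'l', 'f') => mismatch, stop
LCP = "behc" (length 4)

4


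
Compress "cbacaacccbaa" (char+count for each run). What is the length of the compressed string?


Input: cbacaacccbaa
Runs:
  'c' x 1 => "c1"
  'b' x 1 => "b1"
  'a' x 1 => "a1"
  'c' x 1 => "c1"
  'a' x 2 => "a2"
  'c' x 3 => "c3"
  'b' x 1 => "b1"
  'a' x 2 => "a2"
Compressed: "c1b1a1c1a2c3b1a2"
Compressed length: 16

16


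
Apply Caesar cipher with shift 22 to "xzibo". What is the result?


Caesar cipher: shift "xzibo" by 22
  'x' (pos 23) + 22 = pos 19 = 't'
  'z' (pos 25) + 22 = pos 21 = 'v'
  'i' (pos 8) + 22 = pos 4 = 'e'
  'b' (pos 1) + 22 = pos 23 = 'x'
  'o' (pos 14) + 22 = pos 10 = 'k'
Result: tvexk

tvexk


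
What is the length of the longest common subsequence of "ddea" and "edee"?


LCS of "ddea" and "edee"
DP table:
           e    d    e    e
      0    0    0    0    0
  d   0    0    1    1    1
  d   0    0    1    1    1
  e   0    1    1    2    2
  a   0    1    1    2    2
LCS length = dp[4][4] = 2

2


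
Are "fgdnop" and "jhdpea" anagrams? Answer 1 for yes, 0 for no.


Strings: "fgdnop", "jhdpea"
Sorted first:  dfgnop
Sorted second: adehjp
Differ at position 0: 'd' vs 'a' => not anagrams

0


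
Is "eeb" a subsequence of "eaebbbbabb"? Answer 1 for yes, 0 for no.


Check if "eeb" is a subsequence of "eaebbbbabb"
Greedy scan:
  Position 0 ('e'): matches sub[0] = 'e'
  Position 1 ('a'): no match needed
  Position 2 ('e'): matches sub[1] = 'e'
  Position 3 ('b'): matches sub[2] = 'b'
  Position 4 ('b'): no match needed
  Position 5 ('b'): no match needed
  Position 6 ('b'): no match needed
  Position 7 ('a'): no match needed
  Position 8 ('b'): no match needed
  Position 9 ('b'): no match needed
All 3 characters matched => is a subsequence

1


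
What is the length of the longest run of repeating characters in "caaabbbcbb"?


Input: "caaabbbcbb"
Scanning for longest run:
  Position 1 ('a'): new char, reset run to 1
  Position 2 ('a'): continues run of 'a', length=2
  Position 3 ('a'): continues run of 'a', length=3
  Position 4 ('b'): new char, reset run to 1
  Position 5 ('b'): continues run of 'b', length=2
  Position 6 ('b'): continues run of 'b', length=3
  Position 7 ('c'): new char, reset run to 1
  Position 8 ('b'): new char, reset run to 1
  Position 9 ('b'): continues run of 'b', length=2
Longest run: 'a' with length 3

3


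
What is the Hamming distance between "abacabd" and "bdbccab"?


Comparing "abacabd" and "bdbccab" position by position:
  Position 0: 'a' vs 'b' => differ
  Position 1: 'b' vs 'd' => differ
  Position 2: 'a' vs 'b' => differ
  Position 3: 'c' vs 'c' => same
  Position 4: 'a' vs 'c' => differ
  Position 5: 'b' vs 'a' => differ
  Position 6: 'd' vs 'b' => differ
Total differences (Hamming distance): 6

6


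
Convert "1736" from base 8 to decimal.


Input: "1736" in base 8
Positional expansion:
  Digit '1' (value 1) x 8^3 = 512
  Digit '7' (value 7) x 8^2 = 448
  Digit '3' (value 3) x 8^1 = 24
  Digit '6' (value 6) x 8^0 = 6
Sum = 990

990


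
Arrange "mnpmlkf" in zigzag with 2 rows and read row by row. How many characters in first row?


Zigzag "mnpmlkf" into 2 rows:
Placing characters:
  'm' => row 0
  'n' => row 1
  'p' => row 0
  'm' => row 1
  'l' => row 0
  'k' => row 1
  'f' => row 0
Rows:
  Row 0: "mplf"
  Row 1: "nmk"
First row length: 4

4


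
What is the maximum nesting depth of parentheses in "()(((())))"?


Input: "()(((())))"
Tracking depth:
  Position 0 '(': depth becomes 1
  Position 1 ')': depth becomes 0
  Position 2 '(': depth becomes 1
  Position 3 '(': depth becomes 2
  Position 4 '(': depth becomes 3
  Position 5 '(': depth becomes 4
  Position 6 ')': depth becomes 3
  Position 7 ')': depth becomes 2
  Position 8 ')': depth becomes 1
  Position 9 ')': depth becomes 0
Maximum depth reached: 4

4


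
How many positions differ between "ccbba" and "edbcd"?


Comparing "ccbba" and "edbcd" position by position:
  Position 0: 'c' vs 'e' => DIFFER
  Position 1: 'c' vs 'd' => DIFFER
  Position 2: 'b' vs 'b' => same
  Position 3: 'b' vs 'c' => DIFFER
  Position 4: 'a' vs 'd' => DIFFER
Positions that differ: 4

4


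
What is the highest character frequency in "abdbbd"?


Input: abdbbd
Character counts:
  'a': 1
  'b': 3
  'd': 2
Maximum frequency: 3

3


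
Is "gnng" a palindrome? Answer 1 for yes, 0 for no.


Input: gnng
Reversed: gnng
  Compare pos 0 ('g') with pos 3 ('g'): match
  Compare pos 1 ('n') with pos 2 ('n'): match
Result: palindrome

1


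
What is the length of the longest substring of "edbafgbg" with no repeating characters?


Input: "edbafgbg"
Sliding window (track last position of each char):
  Position 0 ('e'): window [0,0] length 1 -- new best
  Position 1 ('d'): window [0,1] length 2 -- new best
  Position 2 ('b'): window [0,2] length 3 -- new best
  Position 3 ('a'): window [0,3] length 4 -- new best
  Position 4 ('f'): window [0,4] length 5 -- new best
  Position 5 ('g'): window [0,5] length 6 -- new best
  Position 6 ('b'): repeat (last at 2), move window start to 3
  Position 6 ('b'): window [3,6] length 4
  Position 7 ('g'): repeat (last at 5), move window start to 6
  Position 7 ('g'): window [6,7] length 2
Longest substring with no repeats: "edbafg" with length 6

6


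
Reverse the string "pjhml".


Input: pjhml
Reading characters right to left:
  Position 4: 'l'
  Position 3: 'm'
  Position 2: 'h'
  Position 1: 'j'
  Position 0: 'p'
Reversed: lmhjp

lmhjp


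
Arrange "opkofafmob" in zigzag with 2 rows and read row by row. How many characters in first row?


Zigzag "opkofafmob" into 2 rows:
Placing characters:
  'o' => row 0
  'p' => row 1
  'k' => row 0
  'o' => row 1
  'f' => row 0
  'a' => row 1
  'f' => row 0
  'm' => row 1
  'o' => row 0
  'b' => row 1
Rows:
  Row 0: "okffo"
  Row 1: "poamb"
First row length: 5

5


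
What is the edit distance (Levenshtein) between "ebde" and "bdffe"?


Computing edit distance: "ebde" -> "bdffe"
DP table:
           b    d    f    f    e
      0    1    2    3    4    5
  e   1    1    2    3    4    4
  b   2    1    2    3    4    5
  d   3    2    1    2    3    4
  e   4    3    2    2    3    3
Edit distance = dp[4][5] = 3

3


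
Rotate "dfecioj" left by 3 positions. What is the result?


Input: "dfecioj", rotate left by 3
First 3 characters: "dfe"
Remaining characters: "cioj"
Concatenate remaining + first: "cioj" + "dfe" = "ciojdfe"

ciojdfe


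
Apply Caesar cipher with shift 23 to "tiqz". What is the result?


Caesar cipher: shift "tiqz" by 23
  't' (pos 19) + 23 = pos 16 = 'q'
  'i' (pos 8) + 23 = pos 5 = 'f'
  'q' (pos 16) + 23 = pos 13 = 'n'
  'z' (pos 25) + 23 = pos 22 = 'w'
Result: qfnw

qfnw


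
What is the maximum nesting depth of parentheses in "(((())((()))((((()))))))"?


Input: "(((())((()))((((()))))))"
Tracking depth:
  Position 0 '(': depth becomes 1
  Position 1 '(': depth becomes 2
  Position 2 '(': depth becomes 3
  Position 3 '(': depth becomes 4
  Position 4 ')': depth becomes 3
  Position 5 ')': depth becomes 2
  Position 6 '(': depth becomes 3
  Position 7 '(': depth becomes 4
  Position 8 '(': depth becomes 5
  Position 9 ')': depth becomes 4
  Position 10 ')': depth becomes 3
  Position 11 ')': depth becomes 2
  Position 12 '(': depth becomes 3
  Position 13 '(': depth becomes 4
  Position 14 '(': depth becomes 5
  Position 15 '(': depth becomes 6
  Position 16 '(': depth becomes 7
  Position 17 ')': depth becomes 6
  Position 18 ')': depth becomes 5
  Position 19 ')': depth becomes 4
  Position 20 ')': depth becomes 3
  Position 21 ')': depth becomes 2
  Position 22 ')': depth becomes 1
  Position 23 ')': depth becomes 0
Maximum depth reached: 7

7


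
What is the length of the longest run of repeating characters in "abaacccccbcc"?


Input: "abaacccccbcc"
Scanning for longest run:
  Position 1 ('b'): new char, reset run to 1
  Position 2 ('a'): new char, reset run to 1
  Position 3 ('a'): continues run of 'a', length=2
  Position 4 ('c'): new char, reset run to 1
  Position 5 ('c'): continues run of 'c', length=2
  Position 6 ('c'): continues run of 'c', length=3
  Position 7 ('c'): continues run of 'c', length=4
  Position 8 ('c'): continues run of 'c', length=5
  Position 9 ('b'): new char, reset run to 1
  Position 10 ('c'): new char, reset run to 1
  Position 11 ('c'): continues run of 'c', length=2
Longest run: 'c' with length 5

5


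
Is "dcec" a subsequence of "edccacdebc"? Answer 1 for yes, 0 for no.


Check if "dcec" is a subsequence of "edccacdebc"
Greedy scan:
  Position 0 ('e'): no match needed
  Position 1 ('d'): matches sub[0] = 'd'
  Position 2 ('c'): matches sub[1] = 'c'
  Position 3 ('c'): no match needed
  Position 4 ('a'): no match needed
  Position 5 ('c'): no match needed
  Position 6 ('d'): no match needed
  Position 7 ('e'): matches sub[2] = 'e'
  Position 8 ('b'): no match needed
  Position 9 ('c'): matches sub[3] = 'c'
All 4 characters matched => is a subsequence

1


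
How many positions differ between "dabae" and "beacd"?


Comparing "dabae" and "beacd" position by position:
  Position 0: 'd' vs 'b' => DIFFER
  Position 1: 'a' vs 'e' => DIFFER
  Position 2: 'b' vs 'a' => DIFFER
  Position 3: 'a' vs 'c' => DIFFER
  Position 4: 'e' vs 'd' => DIFFER
Positions that differ: 5

5


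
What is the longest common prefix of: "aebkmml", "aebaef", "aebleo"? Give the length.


Words: aebkmml, aebaef, aebleo
  Position 0: all 'a' => match
  Position 1: all 'e' => match
  Position 2: all 'b' => match
  Position 3: ('k', 'a', 'l') => mismatch, stop
LCP = "aeb" (length 3)

3


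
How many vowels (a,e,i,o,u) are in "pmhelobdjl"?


Input: pmhelobdjl
Checking each character:
  'p' at position 0: consonant
  'm' at position 1: consonant
  'h' at position 2: consonant
  'e' at position 3: vowel (running total: 1)
  'l' at position 4: consonant
  'o' at position 5: vowel (running total: 2)
  'b' at position 6: consonant
  'd' at position 7: consonant
  'j' at position 8: consonant
  'l' at position 9: consonant
Total vowels: 2

2


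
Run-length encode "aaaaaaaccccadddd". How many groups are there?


Input: aaaaaaaccccadddd
Scanning for consecutive runs:
  Group 1: 'a' x 7 (positions 0-6)
  Group 2: 'c' x 4 (positions 7-10)
  Group 3: 'a' x 1 (positions 11-11)
  Group 4: 'd' x 4 (positions 12-15)
Total groups: 4

4


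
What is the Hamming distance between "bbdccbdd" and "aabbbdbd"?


Comparing "bbdccbdd" and "aabbbdbd" position by position:
  Position 0: 'b' vs 'a' => differ
  Position 1: 'b' vs 'a' => differ
  Position 2: 'd' vs 'b' => differ
  Position 3: 'c' vs 'b' => differ
  Position 4: 'c' vs 'b' => differ
  Position 5: 'b' vs 'd' => differ
  Position 6: 'd' vs 'b' => differ
  Position 7: 'd' vs 'd' => same
Total differences (Hamming distance): 7

7


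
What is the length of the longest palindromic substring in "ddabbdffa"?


Input: "ddabbdffa"
Checking substrings for palindromes:
  [0:2] "dd" (len 2) => palindrome
  [3:5] "bb" (len 2) => palindrome
  [6:8] "ff" (len 2) => palindrome
Longest palindromic substring: "dd" with length 2

2


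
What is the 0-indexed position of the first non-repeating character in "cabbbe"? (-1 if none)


Input: cabbbe
Character frequencies:
  'a': 1
  'b': 3
  'c': 1
  'e': 1
Scanning left to right for freq == 1:
  Position 0 ('c'): unique! => answer = 0

0


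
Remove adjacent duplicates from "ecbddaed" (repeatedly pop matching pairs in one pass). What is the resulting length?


Input: ecbddaed
Stack-based adjacent duplicate removal:
  Read 'e': push. Stack: e
  Read 'c': push. Stack: ec
  Read 'b': push. Stack: ecb
  Read 'd': push. Stack: ecbd
  Read 'd': matches stack top 'd' => pop. Stack: ecb
  Read 'a': push. Stack: ecba
  Read 'e': push. Stack: ecbae
  Read 'd': push. Stack: ecbaed
Final stack: "ecbaed" (length 6)

6


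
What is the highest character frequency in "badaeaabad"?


Input: badaeaabad
Character counts:
  'a': 5
  'b': 2
  'd': 2
  'e': 1
Maximum frequency: 5

5


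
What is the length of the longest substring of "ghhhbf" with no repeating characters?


Input: "ghhhbf"
Sliding window (track last position of each char):
  Position 0 ('g'): window [0,0] length 1 -- new best
  Position 1 ('h'): window [0,1] length 2 -- new best
  Position 2 ('h'): repeat (last at 1), move window start to 2
  Position 2 ('h'): window [2,2] length 1
  Position 3 ('h'): repeat (last at 2), move window start to 3
  Position 3 ('h'): window [3,3] length 1
  Position 4 ('b'): window [3,4] length 2
  Position 5 ('f'): window [3,5] length 3 -- new best
Longest substring with no repeats: "hbf" with length 3

3


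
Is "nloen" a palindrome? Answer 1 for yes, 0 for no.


Input: nloen
Reversed: neoln
  Compare pos 0 ('n') with pos 4 ('n'): match
  Compare pos 1 ('l') with pos 3 ('e'): MISMATCH
Result: not a palindrome

0


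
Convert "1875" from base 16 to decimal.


Input: "1875" in base 16
Positional expansion:
  Digit '1' (value 1) x 16^3 = 4096
  Digit '8' (value 8) x 16^2 = 2048
  Digit '7' (value 7) x 16^1 = 112
  Digit '5' (value 5) x 16^0 = 5
Sum = 6261

6261
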